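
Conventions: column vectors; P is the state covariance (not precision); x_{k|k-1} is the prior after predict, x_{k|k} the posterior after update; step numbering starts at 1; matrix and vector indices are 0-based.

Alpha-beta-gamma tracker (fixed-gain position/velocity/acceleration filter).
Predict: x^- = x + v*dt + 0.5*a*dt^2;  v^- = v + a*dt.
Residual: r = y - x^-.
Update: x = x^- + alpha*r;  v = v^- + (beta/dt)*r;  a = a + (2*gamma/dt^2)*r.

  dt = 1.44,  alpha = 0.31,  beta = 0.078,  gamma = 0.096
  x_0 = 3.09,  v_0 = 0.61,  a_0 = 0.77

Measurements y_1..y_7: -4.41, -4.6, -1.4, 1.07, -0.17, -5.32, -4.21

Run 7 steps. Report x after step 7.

x_post = -9.7708

step 1: x_pred=4.7667  r=-9.1767  x^+=1.9219  v^+=1.2217  a^+=-0.0797
step 2: x_pred=3.5986  r=-8.1986  x^+=1.0570  v^+=0.6629  a^+=-0.8388
step 3: x_pred=1.1419  r=-2.5419  x^+=0.3539  v^+=-0.6827  a^+=-1.0742
step 4: x_pred=-1.7429  r=2.8129  x^+=-0.8709  v^+=-2.0772  a^+=-0.8137
step 5: x_pred=-4.7058  r=4.5358  x^+=-3.2997  v^+=-3.0033  a^+=-0.3938
step 6: x_pred=-8.0326  r=2.7126  x^+=-7.1917  v^+=-3.4233  a^+=-0.1426
step 7: x_pred=-12.2691  r=8.0591  x^+=-9.7708  v^+=-3.1921  a^+=0.6036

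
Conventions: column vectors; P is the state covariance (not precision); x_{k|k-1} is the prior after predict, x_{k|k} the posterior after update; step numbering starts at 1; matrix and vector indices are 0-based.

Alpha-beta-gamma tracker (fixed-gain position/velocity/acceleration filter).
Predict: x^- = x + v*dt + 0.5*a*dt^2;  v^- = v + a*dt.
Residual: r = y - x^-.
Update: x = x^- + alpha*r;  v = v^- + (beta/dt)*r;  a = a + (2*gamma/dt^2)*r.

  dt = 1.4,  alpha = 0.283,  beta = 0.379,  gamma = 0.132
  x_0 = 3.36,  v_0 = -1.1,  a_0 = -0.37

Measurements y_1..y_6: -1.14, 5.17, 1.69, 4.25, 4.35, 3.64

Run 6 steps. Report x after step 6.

step 1: x_pred=1.4574  r=-2.5974  x^+=0.7223  v^+=-2.3212  a^+=-0.7199
step 2: x_pred=-3.2327  r=8.4027  x^+=-0.8548  v^+=-1.0542  a^+=0.4119
step 3: x_pred=-1.9269  r=3.6169  x^+=-0.9034  v^+=0.5017  a^+=0.8991
step 4: x_pred=0.6801  r=3.5699  x^+=1.6904  v^+=2.7269  a^+=1.3800
step 5: x_pred=6.8604  r=-2.5104  x^+=6.1499  v^+=3.9792  a^+=1.0418
step 6: x_pred=12.7418  r=-9.1018  x^+=10.1660  v^+=2.9738  a^+=-0.1841

x_post = 10.1660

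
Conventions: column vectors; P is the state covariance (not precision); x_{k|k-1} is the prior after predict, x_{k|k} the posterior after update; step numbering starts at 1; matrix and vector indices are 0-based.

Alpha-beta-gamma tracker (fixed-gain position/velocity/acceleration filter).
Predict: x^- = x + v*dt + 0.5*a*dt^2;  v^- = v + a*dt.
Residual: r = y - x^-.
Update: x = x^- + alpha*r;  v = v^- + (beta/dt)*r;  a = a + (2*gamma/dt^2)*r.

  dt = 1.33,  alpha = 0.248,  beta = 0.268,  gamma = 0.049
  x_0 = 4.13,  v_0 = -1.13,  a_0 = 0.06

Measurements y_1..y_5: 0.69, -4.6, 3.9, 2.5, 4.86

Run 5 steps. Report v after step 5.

step 1: x_pred=2.6802  r=-1.9902  x^+=2.1866  v^+=-1.4512  a^+=-0.0503
step 2: x_pred=0.2120  r=-4.8120  x^+=-0.9814  v^+=-2.4877  a^+=-0.3169
step 3: x_pred=-4.5703  r=8.4703  x^+=-2.4696  v^+=-1.2023  a^+=0.1524
step 4: x_pred=-3.9339  r=6.4339  x^+=-2.3383  v^+=0.2968  a^+=0.5089
step 5: x_pred=-1.4935  r=6.3535  x^+=0.0822  v^+=2.2539  a^+=0.8609

v_post = 2.2539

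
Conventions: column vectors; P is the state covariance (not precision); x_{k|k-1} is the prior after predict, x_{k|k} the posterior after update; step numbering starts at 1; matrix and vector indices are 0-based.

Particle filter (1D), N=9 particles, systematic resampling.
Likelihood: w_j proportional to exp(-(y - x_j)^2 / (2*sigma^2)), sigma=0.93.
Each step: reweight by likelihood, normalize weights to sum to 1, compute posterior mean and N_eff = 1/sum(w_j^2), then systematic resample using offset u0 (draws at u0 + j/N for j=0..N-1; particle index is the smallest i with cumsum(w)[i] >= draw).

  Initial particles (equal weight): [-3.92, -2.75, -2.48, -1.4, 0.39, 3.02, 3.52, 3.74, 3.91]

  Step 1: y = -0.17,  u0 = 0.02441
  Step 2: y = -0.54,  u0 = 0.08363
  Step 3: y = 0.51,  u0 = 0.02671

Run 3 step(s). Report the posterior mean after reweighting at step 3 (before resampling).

step 1: w=[0.0002, 0.0161, 0.0346, 0.3155, 0.6310, 0.0021, 0.0003, 0.0001, 0.0001]  mean=-0.3186  Neff=2.0033  idx=[2, 3, 3, 3, 4, 4, 4, 4, 4]
step 2: w=[0.0222, 0.1278, 0.1278, 0.1278, 0.1189, 0.1189, 0.1189, 0.1189, 0.1189]  mean=-0.3601  Neff=8.3233  idx=[1, 2, 3, 4, 5, 5, 6, 7, 8]
step 3: w=[0.0192, 0.0192, 0.0192, 0.1571, 0.1571, 0.1571, 0.1571, 0.1571, 0.1571]  mean=0.2868  Neff=6.7065  idx=[1, 3, 4, 4, 5, 6, 7, 7, 8]

post_mean = 0.2868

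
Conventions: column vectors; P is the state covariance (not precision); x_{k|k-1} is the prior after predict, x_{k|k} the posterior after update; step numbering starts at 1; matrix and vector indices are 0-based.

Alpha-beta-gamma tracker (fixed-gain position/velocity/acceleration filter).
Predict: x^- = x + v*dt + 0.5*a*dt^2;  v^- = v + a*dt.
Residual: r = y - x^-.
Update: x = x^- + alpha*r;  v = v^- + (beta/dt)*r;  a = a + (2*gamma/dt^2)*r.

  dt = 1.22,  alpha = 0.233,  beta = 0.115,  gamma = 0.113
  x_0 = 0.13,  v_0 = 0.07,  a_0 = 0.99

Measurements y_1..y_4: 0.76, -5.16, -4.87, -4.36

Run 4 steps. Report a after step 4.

a_post = -2.2682

step 1: x_pred=0.9522  r=-0.1922  x^+=0.9074  v^+=1.2597  a^+=0.9608
step 2: x_pred=3.1592  r=-8.3192  x^+=1.2209  v^+=1.6477  a^+=-0.3024
step 3: x_pred=3.0060  r=-7.8760  x^+=1.1709  v^+=0.5364  a^+=-1.4983
step 4: x_pred=0.7103  r=-5.0703  x^+=-0.4711  v^+=-1.7695  a^+=-2.2682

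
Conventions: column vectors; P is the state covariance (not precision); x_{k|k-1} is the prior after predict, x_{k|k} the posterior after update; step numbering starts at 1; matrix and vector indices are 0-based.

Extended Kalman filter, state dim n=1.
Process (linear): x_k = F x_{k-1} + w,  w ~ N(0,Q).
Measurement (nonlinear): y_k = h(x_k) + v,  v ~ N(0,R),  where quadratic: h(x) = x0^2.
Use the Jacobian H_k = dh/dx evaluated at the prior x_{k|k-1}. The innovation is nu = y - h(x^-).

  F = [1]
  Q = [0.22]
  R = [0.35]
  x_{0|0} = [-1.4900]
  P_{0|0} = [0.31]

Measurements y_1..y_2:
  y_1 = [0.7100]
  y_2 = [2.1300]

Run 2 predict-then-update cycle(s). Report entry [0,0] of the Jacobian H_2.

H_jac[0,0] = -2.0367

step 1: x^-=[-1.4900]  P^-=[0.5300]  H_jac=[-2.9800]  S=[5.0566]  K=[-0.3123]  nu=[-1.5101]  x^+=[-1.0183]  P^+=[0.0367]
step 2: x^-=[-1.0183]  P^-=[0.2567]  H_jac=[-2.0367]  S=[1.4147]  K=[-0.3695]  nu=[1.0930]  x^+=[-1.4222]  P^+=[0.0635]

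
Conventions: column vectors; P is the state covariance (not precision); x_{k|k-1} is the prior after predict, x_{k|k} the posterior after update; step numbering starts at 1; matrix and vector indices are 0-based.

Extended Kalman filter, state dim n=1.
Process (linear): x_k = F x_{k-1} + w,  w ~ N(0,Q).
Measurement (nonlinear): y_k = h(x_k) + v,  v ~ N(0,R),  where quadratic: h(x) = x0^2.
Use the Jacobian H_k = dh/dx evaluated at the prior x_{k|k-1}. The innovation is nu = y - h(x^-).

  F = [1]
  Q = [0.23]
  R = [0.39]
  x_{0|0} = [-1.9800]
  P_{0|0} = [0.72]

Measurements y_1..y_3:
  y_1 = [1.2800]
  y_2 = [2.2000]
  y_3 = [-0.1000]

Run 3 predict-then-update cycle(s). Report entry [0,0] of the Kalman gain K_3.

step 1: x^-=[-1.9800]  P^-=[0.9500]  H_jac=[-3.9600]  S=[15.2875]  K=[-0.2461]  nu=[-2.6404]  x^+=[-1.3302]  P^+=[0.0242]
step 2: x^-=[-1.3302]  P^-=[0.2542]  H_jac=[-2.6605]  S=[2.1895]  K=[-0.3089]  nu=[0.4305]  x^+=[-1.4632]  P^+=[0.0453]
step 3: x^-=[-1.4632]  P^-=[0.2753]  H_jac=[-2.9264]  S=[2.7475]  K=[-0.2932]  nu=[-2.2410]  x^+=[-0.8061]  P^+=[0.0391]

K[0,0] = -0.2932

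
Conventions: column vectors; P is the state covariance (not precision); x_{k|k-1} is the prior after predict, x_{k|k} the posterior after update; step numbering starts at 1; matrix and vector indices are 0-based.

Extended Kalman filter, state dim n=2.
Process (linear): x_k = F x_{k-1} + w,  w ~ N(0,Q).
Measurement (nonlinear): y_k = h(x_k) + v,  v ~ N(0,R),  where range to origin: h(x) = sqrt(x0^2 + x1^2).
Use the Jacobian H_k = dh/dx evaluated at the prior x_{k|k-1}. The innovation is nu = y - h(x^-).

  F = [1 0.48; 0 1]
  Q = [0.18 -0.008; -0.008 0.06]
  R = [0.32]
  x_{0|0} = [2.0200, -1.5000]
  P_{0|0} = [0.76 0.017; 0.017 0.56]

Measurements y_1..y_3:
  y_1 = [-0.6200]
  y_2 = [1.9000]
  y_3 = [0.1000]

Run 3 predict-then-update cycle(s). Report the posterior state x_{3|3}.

step 1: x^-=[1.3000, -1.5000]  P^-=[1.0853 0.2778; 0.2778 0.6200]  H_jac=[0.6549 -0.7557]  S=[0.8646]  K=[0.5793; -0.3315]  nu=[-2.6049]  x^+=[-0.2091, -0.6366]  P^+=[0.7952 0.4438; 0.4438 0.5250]
step 2: x^-=[-0.5147, -0.6366]  P^-=[1.5222 0.6878; 0.6878 0.5850]  H_jac=[-0.6287 -0.7776]  S=[1.9480]  K=[-0.7659; -0.4555]  nu=[1.0814]  x^+=[-1.3429, -1.1292]  P^+=[0.3796 0.0082; 0.0082 0.1808]
step 3: x^-=[-1.8849, -1.1292]  P^-=[0.6092 0.0870; 0.0870 0.2408]  H_jac=[-0.8578 -0.5139]  S=[0.9086]  K=[-0.6244; -0.2183]  nu=[-2.0972]  x^+=[-0.5754, -0.6713]  P^+=[0.2550 -0.0369; -0.0369 0.1975]

x_post = [-0.5754, -0.6713]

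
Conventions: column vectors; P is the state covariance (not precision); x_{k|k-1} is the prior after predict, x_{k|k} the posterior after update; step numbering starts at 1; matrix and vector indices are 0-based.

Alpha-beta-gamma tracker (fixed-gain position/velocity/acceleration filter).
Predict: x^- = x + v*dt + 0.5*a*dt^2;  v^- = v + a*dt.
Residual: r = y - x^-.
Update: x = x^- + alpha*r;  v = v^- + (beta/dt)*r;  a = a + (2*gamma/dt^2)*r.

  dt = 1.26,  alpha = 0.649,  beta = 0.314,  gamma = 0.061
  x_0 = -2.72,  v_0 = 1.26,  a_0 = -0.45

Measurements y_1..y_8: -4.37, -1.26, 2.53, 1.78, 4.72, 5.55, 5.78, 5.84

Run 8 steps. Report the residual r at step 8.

resid = -2.0587

step 1: x_pred=-1.4896  r=-2.8804  x^+=-3.3590  v^+=-0.0248  a^+=-0.6713
step 2: x_pred=-3.9232  r=2.6632  x^+=-2.1948  v^+=-0.2070  a^+=-0.4667
step 3: x_pred=-2.8261  r=5.3561  x^+=0.6500  v^+=0.5397  a^+=-0.0551
step 4: x_pred=1.2863  r=0.4937  x^+=1.6067  v^+=0.5933  a^+=-0.0172
step 5: x_pred=2.3407  r=2.3793  x^+=3.8849  v^+=1.1646  a^+=0.1657
step 6: x_pred=5.4838  r=0.0662  x^+=5.5268  v^+=1.3899  a^+=0.1708
step 7: x_pred=7.4136  r=-1.6336  x^+=6.3534  v^+=1.1980  a^+=0.0452
step 8: x_pred=7.8987  r=-2.0587  x^+=6.5626  v^+=0.7419  a^+=-0.1130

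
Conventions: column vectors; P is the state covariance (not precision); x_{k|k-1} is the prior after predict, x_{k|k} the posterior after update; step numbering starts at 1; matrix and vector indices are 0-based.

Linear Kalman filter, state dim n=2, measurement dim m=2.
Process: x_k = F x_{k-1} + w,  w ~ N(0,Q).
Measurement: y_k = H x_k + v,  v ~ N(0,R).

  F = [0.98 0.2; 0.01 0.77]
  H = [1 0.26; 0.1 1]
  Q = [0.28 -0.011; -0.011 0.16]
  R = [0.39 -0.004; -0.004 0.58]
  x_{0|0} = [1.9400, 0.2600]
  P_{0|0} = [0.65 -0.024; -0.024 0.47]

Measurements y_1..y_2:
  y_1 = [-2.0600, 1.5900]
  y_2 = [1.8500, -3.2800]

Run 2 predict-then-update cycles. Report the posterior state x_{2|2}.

step 1: x^-=[1.9532, 0.2196]  P^-=[0.9137 0.0496; 0.0496 0.4384]  S=[1.3591 0.2522; 0.2522 1.0374]  K=[0.6876 -0.0313; 0.0430 0.4169]  nu=[-4.0703, 1.1751]  x^+=[-0.8821, 0.5345]  P^+=[0.2810 -0.0490; -0.0490 0.2465]
step 2: x^-=[-0.7576, 0.4027]  P^-=[0.5405 -0.0074; -0.0074 0.3054]  S=[0.9474 0.1219; 0.1219 0.8894]  K=[0.5719 -0.0259; 0.0325 0.3381]  nu=[2.5029, -3.6070]  x^+=[0.7672, -0.7355]  P^+=[0.2337 -0.0407; -0.0407 0.2001]

x_post = [0.7672, -0.7355]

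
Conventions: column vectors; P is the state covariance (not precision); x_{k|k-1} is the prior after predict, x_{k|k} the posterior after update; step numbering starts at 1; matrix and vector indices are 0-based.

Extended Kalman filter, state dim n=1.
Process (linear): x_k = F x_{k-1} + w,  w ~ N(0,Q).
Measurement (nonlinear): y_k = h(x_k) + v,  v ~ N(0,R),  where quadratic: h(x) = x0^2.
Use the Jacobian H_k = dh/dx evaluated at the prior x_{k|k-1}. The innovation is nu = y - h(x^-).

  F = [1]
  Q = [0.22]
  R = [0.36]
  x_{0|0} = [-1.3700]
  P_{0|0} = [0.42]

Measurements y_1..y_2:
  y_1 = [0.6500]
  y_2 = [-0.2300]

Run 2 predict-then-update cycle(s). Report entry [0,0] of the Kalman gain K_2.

step 1: x^-=[-1.3700]  P^-=[0.6400]  H_jac=[-2.7400]  S=[5.1649]  K=[-0.3395]  nu=[-1.2269]  x^+=[-0.9534]  P^+=[0.0446]
step 2: x^-=[-0.9534]  P^-=[0.2646]  H_jac=[-1.9069]  S=[1.3222]  K=[-0.3816]  nu=[-1.1390]  x^+=[-0.5187]  P^+=[0.0720]

K[0,0] = -0.3816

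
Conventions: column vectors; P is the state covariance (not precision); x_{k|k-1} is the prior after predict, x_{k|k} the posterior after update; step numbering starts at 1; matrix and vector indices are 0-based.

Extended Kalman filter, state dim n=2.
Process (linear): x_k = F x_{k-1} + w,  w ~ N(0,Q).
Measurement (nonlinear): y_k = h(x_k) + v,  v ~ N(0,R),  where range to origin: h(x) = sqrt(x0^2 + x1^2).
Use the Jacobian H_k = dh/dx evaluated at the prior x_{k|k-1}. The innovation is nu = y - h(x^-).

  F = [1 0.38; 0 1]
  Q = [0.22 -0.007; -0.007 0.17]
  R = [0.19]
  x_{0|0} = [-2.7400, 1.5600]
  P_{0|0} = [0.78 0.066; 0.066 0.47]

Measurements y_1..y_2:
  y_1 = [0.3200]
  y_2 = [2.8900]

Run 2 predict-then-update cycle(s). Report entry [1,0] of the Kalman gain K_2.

step 1: x^-=[-2.1472, 1.5600]  P^-=[1.1180 0.2376; 0.2376 0.6400]  H_jac=[-0.8090 0.5878]  S=[0.9169]  K=[-0.8342; 0.2006]  nu=[-2.3341]  x^+=[-0.2002, 1.0917]  P^+=[0.4800 0.3910; 0.3910 0.6031]
step 2: x^-=[0.2147, 1.0917]  P^-=[1.0843 0.6132; 0.6132 0.7731]  H_jac=[0.1929 0.9812]  S=[1.2068]  K=[0.6719; 0.7266]  nu=[1.7774]  x^+=[1.4089, 2.3831]  P^+=[0.5394 0.0240; 0.0240 0.1360]

K[1,0] = 0.7266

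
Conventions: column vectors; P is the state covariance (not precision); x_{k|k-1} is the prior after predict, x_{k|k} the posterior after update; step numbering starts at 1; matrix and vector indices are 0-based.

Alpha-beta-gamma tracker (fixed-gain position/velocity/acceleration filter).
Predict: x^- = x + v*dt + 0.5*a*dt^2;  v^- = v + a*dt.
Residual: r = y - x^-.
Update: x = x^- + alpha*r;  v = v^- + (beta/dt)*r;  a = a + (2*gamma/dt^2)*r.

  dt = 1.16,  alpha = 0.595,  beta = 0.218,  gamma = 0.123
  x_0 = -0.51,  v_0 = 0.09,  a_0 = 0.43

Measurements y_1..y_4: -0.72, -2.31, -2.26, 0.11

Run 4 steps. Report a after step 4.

step 1: x_pred=-0.1163  r=-0.6037  x^+=-0.4755  v^+=0.4753  a^+=0.3196
step 2: x_pred=0.2909  r=-2.6009  x^+=-1.2566  v^+=0.3573  a^+=-0.1559
step 3: x_pred=-0.9470  r=-1.3130  x^+=-1.7282  v^+=-0.0702  a^+=-0.3959
step 4: x_pred=-2.0761  r=2.1861  x^+=-0.7754  v^+=-0.1187  a^+=0.0037

a_post = 0.0037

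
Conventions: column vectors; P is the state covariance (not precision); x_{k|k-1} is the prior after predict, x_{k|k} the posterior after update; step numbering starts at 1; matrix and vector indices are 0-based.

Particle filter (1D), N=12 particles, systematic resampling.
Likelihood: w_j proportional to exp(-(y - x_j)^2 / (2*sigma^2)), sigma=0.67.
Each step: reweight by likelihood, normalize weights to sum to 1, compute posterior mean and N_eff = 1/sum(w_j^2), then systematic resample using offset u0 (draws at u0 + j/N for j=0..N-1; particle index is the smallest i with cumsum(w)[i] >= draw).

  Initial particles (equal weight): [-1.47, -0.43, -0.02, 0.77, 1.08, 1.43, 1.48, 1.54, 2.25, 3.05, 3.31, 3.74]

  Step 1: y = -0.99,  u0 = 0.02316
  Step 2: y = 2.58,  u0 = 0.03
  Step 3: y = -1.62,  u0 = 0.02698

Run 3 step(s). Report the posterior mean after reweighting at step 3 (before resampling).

post_mean = -0.1909

step 1: w=[0.4130, 0.3765, 0.1872, 0.0169, 0.0045, 0.0008, 0.0006, 0.0004, 0.0000, 0.0000, 0.0000, 0.0000]  mean=-0.7522  Neff=2.8761  idx=[0, 0, 0, 0, 0, 1, 1, 1, 1, 1, 2, 2]
step 2: w=[0.0000, 0.0000, 0.0000, 0.0000, 0.0000, 0.0323, 0.0323, 0.0323, 0.0323, 0.0323, 0.4191, 0.4191]  mean=-0.0864  Neff=2.8045  idx=[5, 8, 10, 10, 10, 10, 10, 11, 11, 11, 11, 11]
step 3: w=[0.2085, 0.2085, 0.0583, 0.0583, 0.0583, 0.0583, 0.0583, 0.0583, 0.0583, 0.0583, 0.0583, 0.0583]  mean=-0.1909  Neff=8.2701  idx=[0, 0, 0, 1, 1, 2, 3, 5, 6, 8, 9, 11]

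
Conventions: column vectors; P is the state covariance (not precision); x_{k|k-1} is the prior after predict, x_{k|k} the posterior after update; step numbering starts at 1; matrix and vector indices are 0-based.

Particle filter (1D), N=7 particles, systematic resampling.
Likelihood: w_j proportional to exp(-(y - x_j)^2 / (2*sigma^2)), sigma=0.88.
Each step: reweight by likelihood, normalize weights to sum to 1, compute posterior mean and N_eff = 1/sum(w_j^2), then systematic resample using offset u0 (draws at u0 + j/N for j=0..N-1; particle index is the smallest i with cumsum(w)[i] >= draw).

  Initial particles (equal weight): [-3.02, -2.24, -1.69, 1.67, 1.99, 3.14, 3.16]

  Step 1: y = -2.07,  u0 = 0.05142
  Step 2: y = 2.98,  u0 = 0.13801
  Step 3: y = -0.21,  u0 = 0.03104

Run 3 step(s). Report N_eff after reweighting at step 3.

step 1: w=[0.2278, 0.4005, 0.3717, 0.0000, 0.0000, 0.0000, 0.0000]  mean=-2.2130  Neff=2.8539  idx=[0, 0, 1, 1, 1, 2, 2]
step 2: w=[0.0001, 0.0001, 0.0143, 0.0143, 0.0143, 0.4785, 0.4785]  mean=-1.7137  Neff=2.1805  idx=[5, 5, 5, 6, 6, 6, 6]
step 3: w=[0.1429, 0.1429, 0.1429, 0.1429, 0.1429, 0.1429, 0.1429]  mean=-1.6900  Neff=7.0000  idx=[0, 1, 2, 3, 4, 5, 6]

N_eff = 7.0000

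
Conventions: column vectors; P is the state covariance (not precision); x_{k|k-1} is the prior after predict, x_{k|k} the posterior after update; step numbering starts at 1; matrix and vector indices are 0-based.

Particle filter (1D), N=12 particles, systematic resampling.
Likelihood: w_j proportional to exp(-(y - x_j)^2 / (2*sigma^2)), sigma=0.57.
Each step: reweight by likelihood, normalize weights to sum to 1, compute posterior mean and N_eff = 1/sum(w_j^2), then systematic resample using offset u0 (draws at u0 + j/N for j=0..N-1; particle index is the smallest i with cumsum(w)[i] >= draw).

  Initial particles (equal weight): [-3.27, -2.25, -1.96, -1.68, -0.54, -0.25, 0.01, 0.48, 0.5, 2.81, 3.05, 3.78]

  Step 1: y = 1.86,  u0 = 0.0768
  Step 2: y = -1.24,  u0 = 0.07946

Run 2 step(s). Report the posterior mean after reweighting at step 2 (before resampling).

post_mean = 0.4929

step 1: w=[0.0000, 0.0000, 0.0000, 0.0000, 0.0003, 0.0022, 0.0107, 0.1103, 0.1200, 0.5155, 0.2339, 0.0071]  mean=2.3012  Neff=2.8800  idx=[7, 8, 8, 9, 9, 9, 9, 9, 9, 10, 10, 11]
step 2: w=[0.3574, 0.3213, 0.3213, 0.0000, 0.0000, 0.0000, 0.0000, 0.0000, 0.0000, 0.0000, 0.0000, 0.0000]  mean=0.4929  Neff=2.9922  idx=[0, 0, 0, 0, 1, 1, 1, 1, 2, 2, 2, 2]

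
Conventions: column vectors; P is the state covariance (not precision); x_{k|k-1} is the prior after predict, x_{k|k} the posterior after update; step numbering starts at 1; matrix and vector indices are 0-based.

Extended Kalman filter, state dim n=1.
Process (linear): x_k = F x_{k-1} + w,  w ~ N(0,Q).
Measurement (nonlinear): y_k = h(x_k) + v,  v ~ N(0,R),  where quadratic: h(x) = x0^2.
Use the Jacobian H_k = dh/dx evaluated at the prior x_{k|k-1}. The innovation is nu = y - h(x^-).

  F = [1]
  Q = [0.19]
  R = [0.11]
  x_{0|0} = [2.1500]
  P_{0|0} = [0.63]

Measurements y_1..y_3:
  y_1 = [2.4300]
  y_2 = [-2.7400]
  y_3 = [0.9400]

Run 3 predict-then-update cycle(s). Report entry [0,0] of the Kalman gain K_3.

K[0,0] = 0.2461

step 1: x^-=[2.1500]  P^-=[0.8200]  H_jac=[4.3000]  S=[15.2718]  K=[0.2309]  nu=[-2.1925]  x^+=[1.6438]  P^+=[0.0059]
step 2: x^-=[1.6438]  P^-=[0.1959]  H_jac=[3.2876]  S=[2.2274]  K=[0.2892]  nu=[-5.4420]  x^+=[0.0702]  P^+=[0.0097]
step 3: x^-=[0.0702]  P^-=[0.1997]  H_jac=[0.1404]  S=[0.1139]  K=[0.2461]  nu=[0.9351]  x^+=[0.3003]  P^+=[0.1928]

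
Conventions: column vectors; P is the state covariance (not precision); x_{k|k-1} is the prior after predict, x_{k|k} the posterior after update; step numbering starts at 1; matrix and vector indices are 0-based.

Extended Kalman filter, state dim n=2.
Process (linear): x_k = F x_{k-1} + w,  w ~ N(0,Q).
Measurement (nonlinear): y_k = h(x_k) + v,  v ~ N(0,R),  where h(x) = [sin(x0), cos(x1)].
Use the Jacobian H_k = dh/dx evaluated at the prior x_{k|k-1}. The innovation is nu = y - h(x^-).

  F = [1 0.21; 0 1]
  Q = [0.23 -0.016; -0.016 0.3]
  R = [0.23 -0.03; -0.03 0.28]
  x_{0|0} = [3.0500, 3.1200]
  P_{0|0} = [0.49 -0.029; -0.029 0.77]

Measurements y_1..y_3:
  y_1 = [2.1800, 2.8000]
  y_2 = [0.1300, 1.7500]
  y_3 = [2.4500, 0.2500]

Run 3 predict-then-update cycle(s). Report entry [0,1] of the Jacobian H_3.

step 1: x^-=[3.7052, 3.1200]  P^-=[0.7418 0.1167; 0.1167 1.0700]  H_jac=[-0.8453 0.0000; 0.0000 -0.0216]  S=[0.7601 -0.0279; -0.0279 0.2805]  K=[-0.8283 -0.0913; -0.1333 -0.0956]  nu=[2.7142, 3.7998]  x^+=[1.1100, 2.3949]  P^+=[0.2221 0.0329; 0.0329 1.0546]
step 2: x^-=[1.6130, 2.3949]  P^-=[0.5125 0.2383; 0.2383 1.3546]  H_jac=[-0.0421 0.0000; 0.0000 -0.6792]  S=[0.2309 -0.0232; -0.0232 0.9049]  K=[-0.1118 -0.1818; -0.1459 -1.0205]  nu=[-0.8691, 2.4840]  x^+=[1.2586, -0.0131]  P^+=[0.4806 0.0700; 0.0700 0.4142]
step 3: x^-=[1.2559, -0.0131]  P^-=[0.7583 0.1410; 0.1410 0.7142]  H_jac=[0.3098 0.0000; 0.0000 0.0131]  S=[0.3028 -0.0294; -0.0294 0.2801]  K=[0.7845 0.0890; 0.1490 0.0490]  nu=[1.4992, -0.7499]  x^+=[2.3652, 0.1735]  P^+=[0.5739 0.1059; 0.1059 0.7073]

H_jac[0,1] = 0.0000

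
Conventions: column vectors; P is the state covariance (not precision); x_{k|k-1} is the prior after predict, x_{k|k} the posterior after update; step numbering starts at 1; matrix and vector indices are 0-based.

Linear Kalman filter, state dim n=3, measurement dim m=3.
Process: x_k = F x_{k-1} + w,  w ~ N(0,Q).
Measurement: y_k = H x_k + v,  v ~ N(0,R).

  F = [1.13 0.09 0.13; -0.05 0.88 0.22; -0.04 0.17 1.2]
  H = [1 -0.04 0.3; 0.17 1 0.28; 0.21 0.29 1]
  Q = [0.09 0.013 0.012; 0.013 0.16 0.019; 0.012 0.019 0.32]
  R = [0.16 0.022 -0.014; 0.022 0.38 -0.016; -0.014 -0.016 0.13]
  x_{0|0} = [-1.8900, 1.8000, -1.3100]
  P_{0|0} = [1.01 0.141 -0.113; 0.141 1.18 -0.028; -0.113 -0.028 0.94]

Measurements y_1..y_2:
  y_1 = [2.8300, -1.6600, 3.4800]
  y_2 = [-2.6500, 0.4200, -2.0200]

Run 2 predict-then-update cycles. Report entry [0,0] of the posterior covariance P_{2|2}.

P_post[0,0] = 0.1246

step 1: x^-=[-2.1440, 1.3903, -1.1904]  P^-=[1.3999 0.1847 0.0013; 0.1847 1.1010 0.4167; 0.0013 0.4167 1.7068]  S=[1.6913 0.6636 0.8523; 0.6636 1.9516 1.3299; 0.8523 1.3299 2.2559]  K=[0.9139 0.0601 -0.2260; -0.1012 0.6926 -0.0266; -0.1252 -0.1393 0.9397]  nu=[5.3867, -2.3525, 4.7175]  x^+=[1.5713, -0.9099, 2.8959]  P^+=[0.1803 0.0420 -0.0932; 0.0420 0.2834 -0.1041; -0.0932 -0.1041 0.1759]
step 2: x^-=[2.0701, -0.2422, 3.2575]  P^-=[0.3043 0.0353 -0.0959; 0.0353 0.3465 -0.0011; -0.0959 -0.0011 0.5477]  S=[0.4538 0.1089 0.1181; 0.1089 0.7805 0.2347; 0.1181 0.2347 0.6836]  K=[0.6357 0.0346 -0.1536; -0.0659 0.4572 0.0106; -0.0428 -0.0602 0.7993]  nu=[-5.7071, -0.6018, -5.6420]  x^+=[-0.7123, -0.2012, -0.9716]  P^+=[0.1246 0.0261 -0.0632; 0.0261 0.1857 -0.0643; -0.0632 -0.0643 0.1374]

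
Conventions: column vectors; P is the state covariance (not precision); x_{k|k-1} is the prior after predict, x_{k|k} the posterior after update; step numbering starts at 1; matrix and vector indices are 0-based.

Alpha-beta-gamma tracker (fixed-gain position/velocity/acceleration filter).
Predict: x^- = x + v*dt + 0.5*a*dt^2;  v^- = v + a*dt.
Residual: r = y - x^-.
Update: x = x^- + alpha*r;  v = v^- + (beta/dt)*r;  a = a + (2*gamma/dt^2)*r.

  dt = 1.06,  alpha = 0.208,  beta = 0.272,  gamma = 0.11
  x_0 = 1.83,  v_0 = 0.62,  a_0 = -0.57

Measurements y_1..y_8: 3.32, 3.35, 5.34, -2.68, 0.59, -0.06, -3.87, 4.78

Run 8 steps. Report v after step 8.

v_post = -0.7254

step 1: x_pred=2.1670  r=1.1530  x^+=2.4068  v^+=0.3117  a^+=-0.3442
step 2: x_pred=2.5438  r=0.8062  x^+=2.7115  v^+=0.1537  a^+=-0.1864
step 3: x_pred=2.7696  r=2.5704  x^+=3.3043  v^+=0.6157  a^+=0.3169
step 4: x_pred=4.1349  r=-6.8149  x^+=2.7174  v^+=-0.7972  a^+=-1.0175
step 5: x_pred=1.3008  r=-0.7108  x^+=1.1530  v^+=-2.0581  a^+=-1.1566
step 6: x_pred=-1.6784  r=1.6184  x^+=-1.3418  v^+=-2.8688  a^+=-0.8398
step 7: x_pred=-4.8545  r=0.9845  x^+=-4.6497  v^+=-3.5063  a^+=-0.6470
step 8: x_pred=-8.7299  r=13.5099  x^+=-5.9198  v^+=-0.7254  a^+=1.9982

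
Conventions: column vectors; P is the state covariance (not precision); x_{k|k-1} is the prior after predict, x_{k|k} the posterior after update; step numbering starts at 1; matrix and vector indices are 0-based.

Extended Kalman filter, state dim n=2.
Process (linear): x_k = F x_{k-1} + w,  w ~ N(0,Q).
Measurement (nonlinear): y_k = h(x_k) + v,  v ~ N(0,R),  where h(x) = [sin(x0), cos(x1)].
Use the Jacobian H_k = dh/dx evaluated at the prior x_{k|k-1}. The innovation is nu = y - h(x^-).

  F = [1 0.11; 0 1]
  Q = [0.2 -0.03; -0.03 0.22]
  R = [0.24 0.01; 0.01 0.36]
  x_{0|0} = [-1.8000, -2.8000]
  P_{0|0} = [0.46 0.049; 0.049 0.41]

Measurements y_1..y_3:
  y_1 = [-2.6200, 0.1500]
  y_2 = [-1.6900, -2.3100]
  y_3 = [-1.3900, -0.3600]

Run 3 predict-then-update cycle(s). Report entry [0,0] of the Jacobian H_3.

H_jac[0,0] = -0.3986

step 1: x^-=[-2.1080, -2.8000]  P^-=[0.6757 0.0641; 0.0641 0.6300]  H_jac=[-0.5117 0.0000; 0.0000 0.3350]  S=[0.4170 -0.0010; -0.0010 0.4307]  K=[-0.8292 0.0480; -0.0775 0.4898]  nu=[-1.7609, 1.0922]  x^+=[-0.5955, -2.1285]  P^+=[0.3880 0.0268; 0.0268 0.5241]
step 2: x^-=[-0.8296, -2.1285]  P^-=[0.6002 0.0544; 0.0544 0.7441]  H_jac=[0.6752 0.0000; 0.0000 0.8485]  S=[0.5136 0.0412; 0.0412 0.8957]  K=[0.7878 0.0153; 0.0151 0.7042]  nu=[-0.9523, -1.7807]  x^+=[-1.6072, -3.3969]  P^+=[0.2803 0.0158; 0.0158 0.2990]
step 3: x^-=[-1.9808, -3.3969]  P^-=[0.4873 0.0187; 0.0187 0.5190]  H_jac=[-0.3986 0.0000; 0.0000 -0.2525]  S=[0.3174 0.0119; 0.0119 0.3931]  K=[-0.6122 0.0065; -0.0110 -0.3330]  nu=[-0.4729, 0.6076]  x^+=[-1.6873, -3.5940]  P^+=[0.3684 0.0150; 0.0150 0.4752]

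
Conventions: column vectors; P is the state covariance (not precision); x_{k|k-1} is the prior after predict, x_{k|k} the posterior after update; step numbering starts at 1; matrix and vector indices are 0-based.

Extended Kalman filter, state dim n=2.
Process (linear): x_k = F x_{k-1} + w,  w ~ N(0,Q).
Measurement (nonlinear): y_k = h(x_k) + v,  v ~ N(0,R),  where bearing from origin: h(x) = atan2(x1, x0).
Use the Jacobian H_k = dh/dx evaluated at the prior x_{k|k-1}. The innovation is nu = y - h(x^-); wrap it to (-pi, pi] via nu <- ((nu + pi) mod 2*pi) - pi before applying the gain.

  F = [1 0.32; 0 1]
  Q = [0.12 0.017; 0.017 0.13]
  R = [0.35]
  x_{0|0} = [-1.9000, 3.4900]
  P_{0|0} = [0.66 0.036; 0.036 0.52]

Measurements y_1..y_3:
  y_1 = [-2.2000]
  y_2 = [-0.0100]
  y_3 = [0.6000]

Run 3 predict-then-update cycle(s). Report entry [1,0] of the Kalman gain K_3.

step 1: x^-=[-0.7832, 3.4900]  P^-=[0.8563 0.2194; 0.2194 0.6500]  H_jac=[-0.2728 -0.0612]  S=[0.4235]  K=[-0.5833; -0.2353]  nu=[2.2916]  x^+=[-2.1199, 2.9508]  P^+=[0.7122 0.1613; 0.1613 0.6266]
step 2: x^-=[-1.1757, 2.9508]  P^-=[0.9996 0.3788; 0.3788 0.7566]  H_jac=[-0.2925 -0.1165]  S=[0.4716]  K=[-0.7135; -0.4218]  nu=[-1.9599]  x^+=[0.2227, 3.7776]  P^+=[0.7595 0.2368; 0.2368 0.6726]
step 3: x^-=[1.4316, 3.7776]  P^-=[1.1000 0.4691; 0.4691 0.8026]  H_jac=[-0.2315 0.0877]  S=[0.3961]  K=[-0.5390; -0.0964]  nu=[-0.6086]  x^+=[1.7596, 3.8362]  P^+=[0.9849 0.4485; 0.4485 0.7990]

K[1,0] = -0.0964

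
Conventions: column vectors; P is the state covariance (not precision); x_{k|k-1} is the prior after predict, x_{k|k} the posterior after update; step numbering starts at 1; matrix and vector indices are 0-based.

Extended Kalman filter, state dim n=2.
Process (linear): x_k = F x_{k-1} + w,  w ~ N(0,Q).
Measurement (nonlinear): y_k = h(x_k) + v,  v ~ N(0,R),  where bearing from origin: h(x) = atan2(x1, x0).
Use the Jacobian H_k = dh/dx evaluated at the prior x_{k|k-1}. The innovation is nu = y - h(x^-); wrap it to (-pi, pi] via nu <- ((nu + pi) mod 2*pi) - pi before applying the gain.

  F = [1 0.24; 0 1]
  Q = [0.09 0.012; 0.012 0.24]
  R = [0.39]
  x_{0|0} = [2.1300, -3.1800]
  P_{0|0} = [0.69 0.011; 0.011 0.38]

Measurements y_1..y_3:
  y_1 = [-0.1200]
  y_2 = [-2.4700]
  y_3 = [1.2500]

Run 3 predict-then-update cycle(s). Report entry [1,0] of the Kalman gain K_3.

step 1: x^-=[1.3668, -3.1800]  P^-=[0.8072 0.1142; 0.1142 0.6200]  H_jac=[0.2654 0.1141]  S=[0.4619]  K=[0.4921; 0.2188]  nu=[1.0449]  x^+=[1.8810, -2.9514]  P^+=[0.6953 0.0645; 0.0645 0.5979]
step 2: x^-=[1.1726, -2.9514]  P^-=[0.8507 0.2200; 0.2200 0.8379]  H_jac=[0.2926 0.1163]  S=[0.4891]  K=[0.5612; 0.3308]  nu=[-1.2774]  x^+=[0.4557, -3.3739]  P^+=[0.6966 0.1292; 0.1292 0.7844]
step 3: x^-=[-0.3540, -3.3739]  P^-=[0.8938 0.3294; 0.3294 1.0244]  H_jac=[0.2932 -0.0308]  S=[0.4618]  K=[0.5454; 0.1409]  nu=[2.9253]  x^+=[1.2416, -2.9618]  P^+=[0.7564 0.2939; 0.2939 1.0152]

K[1,0] = 0.1409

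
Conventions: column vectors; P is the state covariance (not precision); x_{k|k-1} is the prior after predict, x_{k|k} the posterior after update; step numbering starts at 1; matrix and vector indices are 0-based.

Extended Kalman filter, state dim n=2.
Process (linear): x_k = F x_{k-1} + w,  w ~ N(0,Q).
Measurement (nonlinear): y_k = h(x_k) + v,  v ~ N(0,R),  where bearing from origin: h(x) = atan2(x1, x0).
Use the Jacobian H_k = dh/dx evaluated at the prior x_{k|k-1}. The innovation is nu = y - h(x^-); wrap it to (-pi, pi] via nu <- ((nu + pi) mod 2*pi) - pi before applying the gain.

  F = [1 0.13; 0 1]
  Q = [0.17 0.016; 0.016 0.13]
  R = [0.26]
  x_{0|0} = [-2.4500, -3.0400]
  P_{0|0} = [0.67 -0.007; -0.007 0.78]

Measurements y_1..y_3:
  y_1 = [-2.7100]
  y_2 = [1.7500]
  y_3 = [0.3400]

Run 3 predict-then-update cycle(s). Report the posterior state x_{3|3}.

step 1: x^-=[-2.8452, -3.0400]  P^-=[0.8514 0.1104; 0.1104 0.9100]  H_jac=[0.1753 -0.1641]  S=[0.3043]  K=[0.4310; -0.4271]  nu=[-0.3869]  x^+=[-3.0120, -2.8748]  P^+=[0.7948 0.1664; 0.1664 0.8545]
step 2: x^-=[-3.3857, -2.8748]  P^-=[1.0225 0.2935; 0.2935 0.9845]  H_jac=[0.1457 -0.1716]  S=[0.2960]  K=[0.3332; -0.4263]  nu=[-2.0956]  x^+=[-4.0839, -1.9815]  P^+=[0.9897 0.3356; 0.3356 0.9307]
step 3: x^-=[-4.3415, -1.9815]  P^-=[1.2626 0.4725; 0.4725 1.0607]  H_jac=[0.0870 -0.1906]  S=[0.2924]  K=[0.0676; -0.5509]  nu=[3.0534]  x^+=[-4.1350, -3.6634]  P^+=[1.2613 0.4834; 0.4834 0.9720]

x_post = [-4.1350, -3.6634]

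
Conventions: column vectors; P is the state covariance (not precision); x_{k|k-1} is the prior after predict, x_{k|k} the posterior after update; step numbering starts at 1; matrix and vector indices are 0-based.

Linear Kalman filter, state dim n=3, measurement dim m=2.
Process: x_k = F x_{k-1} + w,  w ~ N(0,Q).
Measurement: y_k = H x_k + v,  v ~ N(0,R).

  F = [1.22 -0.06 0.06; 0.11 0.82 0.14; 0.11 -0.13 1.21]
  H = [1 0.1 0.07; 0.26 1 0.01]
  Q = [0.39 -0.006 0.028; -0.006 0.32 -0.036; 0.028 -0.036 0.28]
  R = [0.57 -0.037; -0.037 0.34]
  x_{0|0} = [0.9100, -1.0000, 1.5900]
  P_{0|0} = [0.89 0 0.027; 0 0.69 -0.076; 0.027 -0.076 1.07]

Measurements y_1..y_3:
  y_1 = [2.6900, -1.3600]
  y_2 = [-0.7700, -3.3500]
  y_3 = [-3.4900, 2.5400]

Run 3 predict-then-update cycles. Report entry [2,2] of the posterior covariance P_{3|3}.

P_post[2,2] = 3.9002

step 1: x^-=[1.2656, -0.4973, 2.1540]  P^-=[1.7255 0.0902 0.2766; 0.0902 0.7991 0.0125; 0.2766 0.0125 1.9001]  S=[2.3698 0.5941; 0.5941 1.3045]  K=[0.7180 0.0882; -0.0970 0.6748; 0.1733 0.0003]  nu=[1.3234, -1.2133]  x^+=[2.1088, -1.4445, 2.3830]  P^+=[0.4184 -0.1051 -0.0275; -0.1051 0.2605 -0.0174; -0.0275 -0.0174 1.8289]
step 2: x^-=[2.8024, -0.6189, 3.3031]  P^-=[1.0318 -0.0573 0.1970; -0.0573 0.5123 0.2221; 0.1970 0.2221 2.9683]  S=[1.6407 0.2471; 0.2471 0.8980]  K=[0.6239 0.0654; -0.0814 0.5787; 0.2185 0.2773]  nu=[-3.7417, -3.4928]  x^+=[0.2393, -2.3357, 1.5173]  P^+=[0.3691 -0.0959 -0.0893; -0.0959 0.2239 0.0815; -0.0893 0.0815 2.7910]
step 3: x^-=[0.5231, -1.6766, 2.1659]  P^-=[0.9506 -0.0519 0.1589; -0.0519 0.5284 0.4762; 0.1589 0.4762 4.3279]  S=[1.5656 0.2511; 0.2511 0.9165]  K=[0.6030 0.0496; -0.0722 0.5868; 0.2377 0.5468]  nu=[-3.9970, 4.0589]  x^+=[-1.6858, 0.9939, 3.4352]  P^+=[0.3640 -0.0983 -0.1762; -0.0983 0.2259 0.1839; -0.1762 0.1839 3.9002]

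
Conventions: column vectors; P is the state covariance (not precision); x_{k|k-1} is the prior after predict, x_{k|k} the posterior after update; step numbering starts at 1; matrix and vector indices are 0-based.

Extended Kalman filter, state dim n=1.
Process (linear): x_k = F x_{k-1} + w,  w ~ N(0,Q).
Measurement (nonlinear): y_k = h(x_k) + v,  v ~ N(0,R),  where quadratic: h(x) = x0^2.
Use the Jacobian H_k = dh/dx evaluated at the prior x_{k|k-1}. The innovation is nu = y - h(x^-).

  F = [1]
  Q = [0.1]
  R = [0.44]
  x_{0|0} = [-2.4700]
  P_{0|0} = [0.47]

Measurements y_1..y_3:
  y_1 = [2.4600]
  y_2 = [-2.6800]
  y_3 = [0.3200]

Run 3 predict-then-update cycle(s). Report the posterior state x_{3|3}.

step 1: x^-=[-2.4700]  P^-=[0.5700]  H_jac=[-4.9400]  S=[14.3501]  K=[-0.1962]  nu=[-3.6409]  x^+=[-1.7556]  P^+=[0.0175]
step 2: x^-=[-1.7556]  P^-=[0.1175]  H_jac=[-3.5111]  S=[1.8883]  K=[-0.2184]  nu=[-5.7620]  x^+=[-0.4969]  P^+=[0.0274]
step 3: x^-=[-0.4969]  P^-=[0.1274]  H_jac=[-0.9938]  S=[0.5658]  K=[-0.2237]  nu=[0.0731]  x^+=[-0.5133]  P^+=[0.0991]

x_post = [-0.5133]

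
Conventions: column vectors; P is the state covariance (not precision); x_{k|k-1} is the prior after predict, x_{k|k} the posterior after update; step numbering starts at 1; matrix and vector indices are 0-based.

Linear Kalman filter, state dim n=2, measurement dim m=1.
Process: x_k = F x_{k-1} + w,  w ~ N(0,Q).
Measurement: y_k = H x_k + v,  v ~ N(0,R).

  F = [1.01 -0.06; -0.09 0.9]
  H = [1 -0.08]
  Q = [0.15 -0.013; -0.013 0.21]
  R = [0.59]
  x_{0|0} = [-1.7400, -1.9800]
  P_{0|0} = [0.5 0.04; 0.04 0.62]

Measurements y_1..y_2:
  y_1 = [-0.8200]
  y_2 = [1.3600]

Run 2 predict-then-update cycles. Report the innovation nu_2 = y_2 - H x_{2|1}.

innov = [2.4365]

step 1: x^-=[-1.6386, -1.6254]  P^-=[0.6574 -0.0554; -0.0554 0.7098]  S=[1.2608]  K=[0.5249; -0.0889]  nu=[0.6886]  x^+=[-1.2771, -1.6866]  P^+=[0.3100 0.0035; 0.0035 0.6998]
step 2: x^-=[-1.1887, -1.4030]  P^-=[0.4683 -0.0758; -0.0758 0.7788]  S=[1.0754]  K=[0.4411; -0.1284]  nu=[2.4365]  x^+=[-0.1140, -1.7158]  P^+=[0.2591 -0.0149; -0.0149 0.7611]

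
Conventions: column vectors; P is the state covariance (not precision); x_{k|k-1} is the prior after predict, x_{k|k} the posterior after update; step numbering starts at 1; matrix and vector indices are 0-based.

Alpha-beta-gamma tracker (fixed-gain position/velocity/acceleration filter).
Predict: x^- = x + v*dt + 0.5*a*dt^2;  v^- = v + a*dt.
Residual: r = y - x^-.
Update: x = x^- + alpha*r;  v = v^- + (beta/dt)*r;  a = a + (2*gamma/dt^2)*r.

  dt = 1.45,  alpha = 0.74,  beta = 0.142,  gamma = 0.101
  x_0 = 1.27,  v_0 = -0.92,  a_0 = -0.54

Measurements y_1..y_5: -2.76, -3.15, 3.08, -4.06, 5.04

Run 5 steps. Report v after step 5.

v_post = 0.1049

step 1: x_pred=-0.6317  r=-2.1283  x^+=-2.2066  v^+=-1.9114  a^+=-0.7445
step 2: x_pred=-5.7608  r=2.6108  x^+=-3.8288  v^+=-2.7352  a^+=-0.4936
step 3: x_pred=-8.3139  r=11.3939  x^+=0.1176  v^+=-2.3352  a^+=0.6010
step 4: x_pred=-2.6366  r=-1.4234  x^+=-3.6899  v^+=-1.6031  a^+=0.4643
step 5: x_pred=-5.5263  r=10.5663  x^+=2.2928  v^+=0.1049  a^+=1.4795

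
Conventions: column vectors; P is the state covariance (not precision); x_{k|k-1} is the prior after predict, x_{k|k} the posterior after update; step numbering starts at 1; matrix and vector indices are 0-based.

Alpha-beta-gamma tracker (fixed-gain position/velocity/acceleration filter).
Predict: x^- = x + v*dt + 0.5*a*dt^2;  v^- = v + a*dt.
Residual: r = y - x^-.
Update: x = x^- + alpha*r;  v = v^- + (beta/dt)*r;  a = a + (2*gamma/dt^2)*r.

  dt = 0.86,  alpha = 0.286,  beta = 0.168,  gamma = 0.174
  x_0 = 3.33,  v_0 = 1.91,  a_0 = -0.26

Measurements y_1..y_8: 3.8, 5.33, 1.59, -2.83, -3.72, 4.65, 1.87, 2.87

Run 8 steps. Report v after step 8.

step 1: x_pred=4.8765  r=-1.0765  x^+=4.5686  v^+=1.4761  a^+=-0.7665
step 2: x_pred=5.5546  r=-0.2246  x^+=5.4904  v^+=0.7731  a^+=-0.8722
step 3: x_pred=5.8327  r=-4.2427  x^+=4.6193  v^+=-0.8058  a^+=-2.8685
step 4: x_pred=2.8655  r=-5.6955  x^+=1.2366  v^+=-4.3853  a^+=-5.5483
step 5: x_pred=-4.5865  r=0.8665  x^+=-4.3387  v^+=-8.9876  a^+=-5.1406
step 6: x_pred=-13.9690  r=18.6190  x^+=-8.6440  v^+=-9.7713  a^+=3.6201
step 7: x_pred=-15.7086  r=17.5786  x^+=-10.6811  v^+=-3.2240  a^+=11.8913
step 8: x_pred=-9.0564  r=11.9264  x^+=-5.6454  v^+=9.3322  a^+=17.5029

v_post = 9.3322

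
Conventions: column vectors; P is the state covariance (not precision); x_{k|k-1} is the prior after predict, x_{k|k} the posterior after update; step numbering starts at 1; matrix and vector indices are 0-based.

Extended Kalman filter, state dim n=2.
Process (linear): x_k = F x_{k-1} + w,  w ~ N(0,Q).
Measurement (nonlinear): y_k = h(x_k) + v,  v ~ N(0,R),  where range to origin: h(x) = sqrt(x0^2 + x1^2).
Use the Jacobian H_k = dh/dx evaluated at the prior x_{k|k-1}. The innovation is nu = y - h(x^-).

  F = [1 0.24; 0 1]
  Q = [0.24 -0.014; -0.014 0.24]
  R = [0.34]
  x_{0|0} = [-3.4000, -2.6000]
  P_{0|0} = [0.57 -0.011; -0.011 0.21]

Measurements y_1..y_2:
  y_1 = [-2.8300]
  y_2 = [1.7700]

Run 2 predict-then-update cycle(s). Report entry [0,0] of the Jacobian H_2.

step 1: x^-=[-4.0240, -2.6000]  P^-=[0.8168 0.0254; 0.0254 0.4500]  H_jac=[-0.8399 -0.5427]  S=[1.0719]  K=[-0.6529; -0.2477]  nu=[-7.6209]  x^+=[0.9516, -0.7121]  P^+=[0.3599 -0.1480; -0.1480 0.3842]
step 2: x^-=[0.7807, -0.7121]  P^-=[0.5510 -0.0698; -0.0698 0.6242]  H_jac=[0.7388 -0.6739]  S=[0.9937]  K=[0.4570; -0.4752]  nu=[0.7134]  x^+=[1.1066, -1.0511]  P^+=[0.3435 0.1460; 0.1460 0.3998]

H_jac[0,0] = 0.7388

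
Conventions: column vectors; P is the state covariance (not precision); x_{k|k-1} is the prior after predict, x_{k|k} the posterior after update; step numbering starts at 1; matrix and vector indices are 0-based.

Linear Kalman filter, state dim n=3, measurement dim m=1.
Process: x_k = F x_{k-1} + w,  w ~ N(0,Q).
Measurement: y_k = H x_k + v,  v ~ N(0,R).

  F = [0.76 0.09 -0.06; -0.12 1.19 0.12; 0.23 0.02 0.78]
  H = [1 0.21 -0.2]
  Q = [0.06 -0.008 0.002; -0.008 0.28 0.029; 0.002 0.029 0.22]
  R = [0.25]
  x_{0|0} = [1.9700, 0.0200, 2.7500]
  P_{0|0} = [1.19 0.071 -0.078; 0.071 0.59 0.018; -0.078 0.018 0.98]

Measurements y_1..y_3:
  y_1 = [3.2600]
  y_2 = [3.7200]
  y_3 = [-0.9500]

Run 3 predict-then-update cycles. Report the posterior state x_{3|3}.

x_post = [1.4554, -1.2313, 2.9005]

step 1: x^-=[1.3340, 0.1174, 2.5985]  P^-=[0.7723 -0.0057 0.1238; -0.0057 1.1339 0.1431; 0.1238 0.1431 0.8526]  S=[1.0424]  K=[0.7159; 0.1955; -0.0160]  nu=[2.4210]  x^+=[3.0673, 0.5907, 2.5598]  P^+=[0.2380 -0.1516 0.1358; -0.1516 1.0940 0.1463; 0.1358 0.1463 0.8524]
step 2: x^-=[2.2307, 0.6420, 2.7140]  P^-=[0.1747 -0.0497 0.0889; -0.0497 1.9261 0.2143; 0.0889 0.2143 0.8035]  S=[0.4673]  K=[0.3134; 0.6675; -0.0573]  nu=[1.8973]  x^+=[2.8253, 1.9085, 2.6054]  P^+=[0.1288 -0.1474 0.0973; -0.1474 1.7179 0.2322; 0.0973 0.2322 0.8020]
step 3: x^-=[2.1627, 2.2447, 2.7202]  P^-=[0.1196 0.0222 0.0571; 0.0222 2.8317 0.3111; 0.0571 0.3111 0.7562]  S=[0.4851]  K=[0.2327; 1.1434; -0.0593]  nu=[-3.0401]  x^+=[1.4554, -1.2313, 2.9005]  P^+=[0.0934 -0.1068 0.0638; -0.1068 2.1975 0.3440; 0.0638 0.3440 0.7545]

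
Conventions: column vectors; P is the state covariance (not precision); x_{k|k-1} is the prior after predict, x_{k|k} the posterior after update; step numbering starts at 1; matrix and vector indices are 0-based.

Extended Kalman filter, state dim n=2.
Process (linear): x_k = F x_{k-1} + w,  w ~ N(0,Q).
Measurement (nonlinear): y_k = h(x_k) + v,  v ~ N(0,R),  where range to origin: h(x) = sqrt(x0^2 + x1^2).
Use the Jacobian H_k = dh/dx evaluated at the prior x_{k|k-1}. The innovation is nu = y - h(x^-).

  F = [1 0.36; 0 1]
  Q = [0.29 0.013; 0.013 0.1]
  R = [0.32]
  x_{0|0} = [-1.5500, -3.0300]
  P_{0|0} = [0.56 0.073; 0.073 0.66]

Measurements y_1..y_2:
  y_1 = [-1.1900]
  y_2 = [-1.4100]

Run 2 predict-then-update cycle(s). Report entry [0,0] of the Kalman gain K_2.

step 1: x^-=[-2.6408, -3.0300]  P^-=[0.9881 0.3236; 0.3236 0.7600]  H_jac=[-0.6570 -0.7539]  S=[1.4990]  K=[-0.5958; -0.5240]  nu=[-5.2093]  x^+=[0.4630, -0.3001]  P^+=[0.4559 -0.1445; -0.1445 0.3483]
step 2: x^-=[0.3550, -0.3001]  P^-=[0.6871 -0.0060; -0.0060 0.4483]  H_jac=[0.7636 -0.6456]  S=[0.9135]  K=[0.5786; -0.3219]  nu=[-1.8748]  x^+=[-0.7298, 0.3034]  P^+=[0.3812 0.1641; 0.1641 0.3537]

K[0,0] = 0.5786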